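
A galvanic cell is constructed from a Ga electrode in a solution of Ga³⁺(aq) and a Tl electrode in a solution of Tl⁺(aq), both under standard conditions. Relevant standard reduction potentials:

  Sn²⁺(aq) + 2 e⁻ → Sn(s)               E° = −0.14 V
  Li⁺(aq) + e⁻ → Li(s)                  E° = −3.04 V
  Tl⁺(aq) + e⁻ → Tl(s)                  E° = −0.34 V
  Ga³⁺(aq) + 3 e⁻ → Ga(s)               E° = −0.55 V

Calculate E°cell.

+0.21 V

The Tl⁺/Tl couple has the higher E°, so Tl ion is reduced (cathode) and Ga is oxidized (anode).
E°cell = E°(cathode) − E°(anode) = −0.34 − (−0.55) = +0.21 V.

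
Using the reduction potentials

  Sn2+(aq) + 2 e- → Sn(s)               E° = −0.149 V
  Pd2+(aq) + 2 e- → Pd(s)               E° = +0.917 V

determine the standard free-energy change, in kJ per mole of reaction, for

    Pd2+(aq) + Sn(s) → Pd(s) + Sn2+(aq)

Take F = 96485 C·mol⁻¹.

In the reaction as written Pd2+(aq) is reduced, so the Pd²⁺/Pd couple is the cathode and Sn²⁺/Sn is the anode.
E°cell = +0.917 − (−0.149) = +1.066 V; balancing electrons gives n = 2.
ΔG° = −nFE°cell = −(2)(96485)(+1.066) J/mol = −206 kJ/mol.

−206 kJ/mol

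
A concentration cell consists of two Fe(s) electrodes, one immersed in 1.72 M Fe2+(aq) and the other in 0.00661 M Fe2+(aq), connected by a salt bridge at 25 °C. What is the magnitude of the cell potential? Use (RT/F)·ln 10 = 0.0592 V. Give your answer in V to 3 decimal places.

0.071 V

For a concentration cell E°cell = 0, since both electrodes use the same couple.
The compartment with the higher Fe2+(aq) concentration (1.72 M) acts as the cathode; ions are reduced there and produced at the dilute (0.00661 M) anode.
With n = 2, Ecell = −(0.0592/2)·log([dilute]/[conc]) = −(0.0592/2)·log(0.00661/1.72) = +0.071 V.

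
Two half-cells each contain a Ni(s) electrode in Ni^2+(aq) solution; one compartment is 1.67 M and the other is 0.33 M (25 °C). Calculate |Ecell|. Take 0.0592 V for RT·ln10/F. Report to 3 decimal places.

For a concentration cell E°cell = 0, since both electrodes use the same couple.
The compartment with the higher Ni^2+(aq) concentration (1.67 M) acts as the cathode; ions are reduced there and produced at the dilute (0.33 M) anode.
With n = 2, Ecell = −(0.0592/2)·log([dilute]/[conc]) = −(0.0592/2)·log(0.33/1.67) = +0.021 V.

0.021 V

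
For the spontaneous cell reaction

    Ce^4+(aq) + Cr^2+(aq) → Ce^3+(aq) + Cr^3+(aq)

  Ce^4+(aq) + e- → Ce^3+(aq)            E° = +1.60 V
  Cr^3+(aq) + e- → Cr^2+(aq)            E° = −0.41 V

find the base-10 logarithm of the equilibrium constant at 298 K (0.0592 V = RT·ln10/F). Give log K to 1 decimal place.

log K = 34.0

The Ce⁴⁺/Ce³⁺ couple is reduced (cathode); E°cell = +1.60 − (−0.41) = +2.01 V with n = 1.
At equilibrium E = 0, so log K = nE°cell / 0.0592 = (1)(+2.01) / 0.0592 = 34.0.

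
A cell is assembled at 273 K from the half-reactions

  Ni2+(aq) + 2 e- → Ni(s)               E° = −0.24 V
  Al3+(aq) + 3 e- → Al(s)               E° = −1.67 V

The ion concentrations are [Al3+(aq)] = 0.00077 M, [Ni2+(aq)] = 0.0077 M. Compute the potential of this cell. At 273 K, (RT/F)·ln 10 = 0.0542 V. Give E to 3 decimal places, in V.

Since E°(Ni²⁺/Ni) > E°(Al³⁺/Al), Ni²⁺/Ni serves as the cathode.
E°cell = E°cat − E°an = −0.24 − (−1.67) = +1.43 V; n = 6.
Balancing gives 3 Ni2+(aq) + 2 Al(s) → 3 Ni(s) + 2 Al3+(aq); hence Q = [Al3+(aq)]^2 / [Ni2+(aq)]^3 = 1.3 (log Q = 0.114).
Applying E = E° − (RT ln10/nF)·log Q gives +1.43 − (0.0542/6)(0.114) = +1.429 V.

+1.429 V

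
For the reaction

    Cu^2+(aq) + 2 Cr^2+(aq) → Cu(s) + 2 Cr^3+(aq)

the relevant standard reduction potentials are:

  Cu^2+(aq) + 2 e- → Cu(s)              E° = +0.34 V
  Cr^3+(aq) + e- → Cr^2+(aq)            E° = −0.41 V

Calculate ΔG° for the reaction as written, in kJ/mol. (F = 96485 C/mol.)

−145 kJ/mol

In the reaction as written Cu^2+(aq) is reduced, so the Cu²⁺/Cu couple is the cathode and Cr³⁺/Cr²⁺ is the anode.
E°cell = +0.34 − (−0.41) = +0.75 V; balancing electrons gives n = 2.
ΔG° = −nFE°cell = −(2)(96485)(+0.75) J/mol = −145 kJ/mol.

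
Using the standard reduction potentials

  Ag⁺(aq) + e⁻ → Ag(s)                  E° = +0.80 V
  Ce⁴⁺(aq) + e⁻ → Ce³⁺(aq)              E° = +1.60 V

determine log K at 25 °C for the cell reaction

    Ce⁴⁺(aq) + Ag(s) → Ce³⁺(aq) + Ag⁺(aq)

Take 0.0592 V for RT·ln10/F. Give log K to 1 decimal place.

The Ce⁴⁺/Ce³⁺ couple is reduced (cathode); E°cell = +1.60 − (+0.80) = +0.80 V with n = 1.
At equilibrium E = 0, so log K = nE°cell / 0.0592 = (1)(+0.80) / 0.0592 = 13.5.

log K = 13.5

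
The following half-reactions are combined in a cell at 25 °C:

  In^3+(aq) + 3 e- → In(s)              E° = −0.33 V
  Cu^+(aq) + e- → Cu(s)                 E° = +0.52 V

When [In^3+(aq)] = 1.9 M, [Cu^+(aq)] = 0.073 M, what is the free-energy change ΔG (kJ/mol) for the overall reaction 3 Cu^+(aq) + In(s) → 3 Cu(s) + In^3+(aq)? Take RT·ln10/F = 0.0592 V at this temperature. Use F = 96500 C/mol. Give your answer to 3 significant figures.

−225 kJ/mol

With Cu⁺/Cu reduced at the cathode, E°cell = +0.52 − (−0.33) = +0.85 V and n = 3.
The reaction quotient is [In^3+(aq)] / [Cu^+(aq)]^3 = 4.88×10^3; by Nernst, E = +0.85 − (0.0592/3)(3.689) = +0.7772 V.
ΔG = −nFE = −(3)(96500)(+0.7772) J/mol = −225 kJ/mol.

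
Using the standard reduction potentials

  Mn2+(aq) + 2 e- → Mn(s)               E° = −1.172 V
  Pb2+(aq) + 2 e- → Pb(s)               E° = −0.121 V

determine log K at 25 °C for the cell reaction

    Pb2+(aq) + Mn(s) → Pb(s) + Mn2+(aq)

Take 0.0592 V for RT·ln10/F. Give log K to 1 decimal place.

log K = 35.5

The Pb²⁺/Pb couple is reduced (cathode); E°cell = −0.121 − (−1.172) = +1.051 V with n = 2.
At equilibrium E = 0, so log K = nE°cell / 0.0592 = (2)(+1.051) / 0.0592 = 35.5.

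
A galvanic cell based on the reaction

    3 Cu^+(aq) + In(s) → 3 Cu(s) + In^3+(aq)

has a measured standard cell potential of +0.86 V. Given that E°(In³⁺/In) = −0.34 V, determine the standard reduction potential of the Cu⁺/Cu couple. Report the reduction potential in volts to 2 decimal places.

In the reaction as written the Cu⁺/Cu couple is reduced (cathode) and In³⁺/In is oxidized (anode), so E°cell = E°(Cu⁺/Cu) − E°(In³⁺/In).
E°(Cu⁺/Cu) = E°cell + E°(anode) = +0.86 + (−0.34) = +0.52 V.

+0.52 V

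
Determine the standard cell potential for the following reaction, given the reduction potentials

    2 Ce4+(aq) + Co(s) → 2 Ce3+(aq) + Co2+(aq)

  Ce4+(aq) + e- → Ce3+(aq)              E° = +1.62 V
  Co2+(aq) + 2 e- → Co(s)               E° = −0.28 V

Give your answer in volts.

+1.90 V

Ce4+(aq) gains electrons, so the Ce⁴⁺/Ce³⁺ couple is the cathode; the Co²⁺/Co couple is the anode.
E°cell = E°(cathode) − E°(anode) = +1.62 − (−0.28) = +1.90 V.
The positive value indicates the reaction is spontaneous as written.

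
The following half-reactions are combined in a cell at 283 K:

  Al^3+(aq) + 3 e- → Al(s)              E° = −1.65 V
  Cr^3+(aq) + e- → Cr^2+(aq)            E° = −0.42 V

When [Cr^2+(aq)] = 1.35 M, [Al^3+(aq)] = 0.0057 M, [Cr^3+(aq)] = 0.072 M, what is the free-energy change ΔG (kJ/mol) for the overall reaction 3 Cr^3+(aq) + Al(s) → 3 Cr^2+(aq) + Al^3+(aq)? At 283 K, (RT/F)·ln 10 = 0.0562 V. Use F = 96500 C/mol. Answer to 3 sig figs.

−348 kJ/mol

With Cr³⁺/Cr²⁺ reduced at the cathode, E°cell = −0.42 − (−1.65) = +1.23 V and n = 3.
Q = ([Cr^2+(aq)]^3·[Al^3+(aq)]) / [Cr^3+(aq)]^3 = 37.6, so log Q = 1.575 and E = +1.23 − (0.0562/3)(1.575) = +1.2005 V.
Then ΔG = −nFE = −3 × 96500 × +1.2005 J/mol = −348 kJ/mol.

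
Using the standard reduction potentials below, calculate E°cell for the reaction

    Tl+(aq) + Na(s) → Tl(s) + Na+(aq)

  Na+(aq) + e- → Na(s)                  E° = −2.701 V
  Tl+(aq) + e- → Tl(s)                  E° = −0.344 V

+2.357 V

In the reaction as written, Tl+(aq) is reduced (cathode) and Na+(aq) is produced by oxidation at the anode.
E°cell = E°(cathode) − E°(anode) = −0.344 − (−2.701) = +2.357 V.
The positive value indicates the reaction is spontaneous as written.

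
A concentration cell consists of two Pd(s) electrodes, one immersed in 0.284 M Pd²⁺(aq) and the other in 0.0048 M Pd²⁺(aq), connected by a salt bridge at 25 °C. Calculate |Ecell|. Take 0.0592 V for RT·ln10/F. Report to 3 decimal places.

0.052 V

For a concentration cell E°cell = 0, since both electrodes use the same couple.
The compartment with the higher Pd²⁺(aq) concentration (0.284 M) acts as the cathode; ions are reduced there and produced at the dilute (0.0048 M) anode.
With n = 2, Ecell = −(0.0592/2)·log([dilute]/[conc]) = −(0.0592/2)·log(0.0048/0.284) = +0.052 V.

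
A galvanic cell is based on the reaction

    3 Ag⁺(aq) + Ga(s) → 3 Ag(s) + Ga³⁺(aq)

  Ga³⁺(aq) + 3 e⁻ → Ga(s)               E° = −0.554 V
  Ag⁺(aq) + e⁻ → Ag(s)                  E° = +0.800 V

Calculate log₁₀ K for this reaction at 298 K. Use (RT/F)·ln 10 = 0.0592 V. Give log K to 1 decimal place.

log K = 68.6

The Ag⁺/Ag couple is reduced (cathode); E°cell = +0.800 − (−0.554) = +1.354 V with n = 3.
At equilibrium E = 0, so log K = nE°cell / 0.0592 = (3)(+1.354) / 0.0592 = 68.6.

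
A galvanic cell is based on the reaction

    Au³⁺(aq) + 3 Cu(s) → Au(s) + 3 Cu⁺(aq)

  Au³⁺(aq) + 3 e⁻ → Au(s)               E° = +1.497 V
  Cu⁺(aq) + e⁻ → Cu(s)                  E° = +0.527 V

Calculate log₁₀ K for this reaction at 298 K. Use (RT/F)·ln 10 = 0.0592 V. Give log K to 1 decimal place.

log K = 49.2

The Au³⁺/Au couple is reduced (cathode); E°cell = +1.497 − (+0.527) = +0.970 V with n = 3.
At equilibrium E = 0, so log K = nE°cell / 0.0592 = (3)(+0.970) / 0.0592 = 49.2.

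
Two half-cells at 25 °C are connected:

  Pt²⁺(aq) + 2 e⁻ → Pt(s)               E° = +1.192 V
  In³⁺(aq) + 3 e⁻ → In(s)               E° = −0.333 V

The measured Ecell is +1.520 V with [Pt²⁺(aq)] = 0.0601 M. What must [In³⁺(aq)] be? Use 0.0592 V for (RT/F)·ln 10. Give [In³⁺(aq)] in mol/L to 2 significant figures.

0.026 M

With Pt²⁺/Pt at the cathode and In³⁺/In at the anode, E°cell = +1.192 − (−0.333) = +1.525 V (n = 6).
Rearranging E = E° − (0.0592/n)·log Q gives log Q = 6(+1.525 − (+1.520))/0.0592 = 0.507.
The balanced reaction is 3 Pt²⁺(aq) + 2 In(s) → 3 Pt(s) + 2 In³⁺(aq), so Q = [In³⁺(aq)]^2 / [Pt²⁺(aq)]^3.
Substituting the known concentrations and solving, log [In³⁺(aq)] = −1.578 and [In³⁺(aq)] = 0.026 M.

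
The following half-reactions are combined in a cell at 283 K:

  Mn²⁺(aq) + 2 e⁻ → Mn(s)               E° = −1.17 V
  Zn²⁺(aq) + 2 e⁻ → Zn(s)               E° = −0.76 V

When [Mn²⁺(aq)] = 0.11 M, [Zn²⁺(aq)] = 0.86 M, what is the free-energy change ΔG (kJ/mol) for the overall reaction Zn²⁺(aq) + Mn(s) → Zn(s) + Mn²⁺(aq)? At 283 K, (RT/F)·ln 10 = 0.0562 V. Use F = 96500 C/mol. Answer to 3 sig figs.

−84.0 kJ/mol

The standard cell potential is −0.76 − (−1.17) = +0.41 V, with n = 2 electrons in the balanced equation.
The reaction quotient is [Mn²⁺(aq)] / [Zn²⁺(aq)] = 0.128; by Nernst, E = +0.41 − (0.0562/2)(−0.893) = +0.4351 V.
ΔG = −nFE = −(2)(96500)(+0.4351) J/mol = −84.0 kJ/mol.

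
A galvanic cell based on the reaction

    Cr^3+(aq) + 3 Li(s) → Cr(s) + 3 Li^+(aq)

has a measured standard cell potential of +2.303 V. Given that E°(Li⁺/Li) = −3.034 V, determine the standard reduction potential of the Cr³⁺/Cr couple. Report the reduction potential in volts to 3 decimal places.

−0.731 V

In the reaction as written the Cr³⁺/Cr couple is reduced (cathode) and Li⁺/Li is oxidized (anode), so E°cell = E°(Cr³⁺/Cr) − E°(Li⁺/Li).
E°(Cr³⁺/Cr) = E°cell + E°(anode) = +2.303 + (−3.034) = −0.731 V.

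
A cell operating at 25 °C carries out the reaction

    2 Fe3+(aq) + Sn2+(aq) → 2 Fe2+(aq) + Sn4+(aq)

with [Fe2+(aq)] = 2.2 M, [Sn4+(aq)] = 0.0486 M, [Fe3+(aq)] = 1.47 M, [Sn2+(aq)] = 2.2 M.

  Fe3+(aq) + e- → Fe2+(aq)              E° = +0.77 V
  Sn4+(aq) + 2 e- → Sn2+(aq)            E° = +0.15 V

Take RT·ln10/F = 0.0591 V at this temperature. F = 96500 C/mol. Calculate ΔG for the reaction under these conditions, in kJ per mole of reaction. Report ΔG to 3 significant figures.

−127 kJ/mol

E°cell = +0.77 − (+0.15) = +0.62 V; the balanced reaction transfers n = 2 electrons.
Q = ([Fe2+(aq)]^2·[Sn4+(aq)]) / ([Fe3+(aq)]^2·[Sn2+(aq)]) = 0.0495, so log Q = −1.306 and E = +0.62 − (0.0591/2)(−1.306) = +0.6586 V.
Finally ΔG = −nFE = −(2)(96500 C/mol)(+0.6586 V) = −127 kJ/mol.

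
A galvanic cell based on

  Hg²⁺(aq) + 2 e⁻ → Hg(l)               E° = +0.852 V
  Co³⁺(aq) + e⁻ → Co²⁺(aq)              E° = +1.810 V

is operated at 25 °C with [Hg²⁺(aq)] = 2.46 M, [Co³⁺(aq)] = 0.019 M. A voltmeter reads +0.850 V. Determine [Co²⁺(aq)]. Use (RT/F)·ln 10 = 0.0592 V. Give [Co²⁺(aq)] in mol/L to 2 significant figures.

0.81 M

The Co³⁺/Co²⁺ couple has the larger reduction potential, so it is the cathode: E°cell = +1.810 − (+0.852) = +0.958 V and n = 2.
Since E = E° − (0.0592/n)·log Q, log Q = n(E° − E)/0.0592 = 3.649.
For 2 Co³⁺(aq) + Hg(l) → 2 Co²⁺(aq) + Hg²⁺(aq), the reaction quotient is Q = ([Co²⁺(aq)]^2·[Hg²⁺(aq)]) / [Co³⁺(aq)]^2.
Substituting the known concentrations and solving, log [Co²⁺(aq)] = −0.092 and [Co²⁺(aq)] = 0.81 M.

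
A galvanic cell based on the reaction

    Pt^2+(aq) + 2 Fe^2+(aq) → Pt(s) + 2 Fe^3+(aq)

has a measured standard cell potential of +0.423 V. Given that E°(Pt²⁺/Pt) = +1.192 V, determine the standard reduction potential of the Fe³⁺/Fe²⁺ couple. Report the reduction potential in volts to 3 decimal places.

+0.769 V

In the reaction as written the Pt²⁺/Pt couple is reduced (cathode) and Fe³⁺/Fe²⁺ is oxidized (anode), so E°cell = E°(Pt²⁺/Pt) − E°(Fe³⁺/Fe²⁺).
E°(Fe³⁺/Fe²⁺) = E°(cathode) − E°cell = +1.192 − (+0.423) = +0.769 V.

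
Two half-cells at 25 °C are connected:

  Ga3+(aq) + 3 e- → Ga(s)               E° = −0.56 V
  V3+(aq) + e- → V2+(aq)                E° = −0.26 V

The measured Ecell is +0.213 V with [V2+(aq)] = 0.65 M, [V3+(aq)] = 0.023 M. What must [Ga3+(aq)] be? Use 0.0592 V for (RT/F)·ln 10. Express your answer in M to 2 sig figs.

1.1 M

The V³⁺/V²⁺ couple has the larger reduction potential, so it is the cathode: E°cell = −0.26 − (−0.56) = +0.30 V and n = 3.
Since E = E° − (0.0592/n)·log Q, log Q = n(E° − E)/0.0592 = 4.409.
For 3 V3+(aq) + Ga(s) → 3 V2+(aq) + Ga3+(aq), the reaction quotient is Q = ([V2+(aq)]^3·[Ga3+(aq)]) / [V3+(aq)]^3.
Substituting the known concentrations and solving, log [Ga3+(aq)] = 0.055 and [Ga3+(aq)] = 1.1 M.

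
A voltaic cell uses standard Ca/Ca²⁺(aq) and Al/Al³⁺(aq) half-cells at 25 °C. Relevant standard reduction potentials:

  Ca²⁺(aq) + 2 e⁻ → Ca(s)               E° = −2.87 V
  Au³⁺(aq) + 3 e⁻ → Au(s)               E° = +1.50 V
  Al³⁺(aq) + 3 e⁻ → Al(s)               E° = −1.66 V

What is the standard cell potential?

+1.21 V

Of the two couples in this cell, the one with the more positive reduction potential is reduced at the cathode: here that is Al³⁺/Al (−1.66 V); Ca²⁺/Ca (−2.87 V) is the anode.
E°cell = E°(cathode) − E°(anode) = −1.66 − (−2.87) = +1.21 V.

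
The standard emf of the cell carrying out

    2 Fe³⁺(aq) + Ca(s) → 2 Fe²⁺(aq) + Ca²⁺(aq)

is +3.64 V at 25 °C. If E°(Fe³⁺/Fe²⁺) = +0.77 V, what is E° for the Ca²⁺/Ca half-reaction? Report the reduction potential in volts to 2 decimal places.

In the reaction as written the Fe³⁺/Fe²⁺ couple is reduced (cathode) and Ca²⁺/Ca is oxidized (anode), so E°cell = E°(Fe³⁺/Fe²⁺) − E°(Ca²⁺/Ca).
E°(Ca²⁺/Ca) = E°(cathode) − E°cell = +0.77 − (+3.64) = −2.87 V.

−2.87 V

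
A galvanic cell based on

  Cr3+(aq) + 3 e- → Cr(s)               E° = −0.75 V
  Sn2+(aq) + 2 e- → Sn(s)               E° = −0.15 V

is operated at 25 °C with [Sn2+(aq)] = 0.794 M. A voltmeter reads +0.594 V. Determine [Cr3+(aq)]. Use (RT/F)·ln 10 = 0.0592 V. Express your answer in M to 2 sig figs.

1.4 M

With Sn²⁺/Sn at the cathode and Cr³⁺/Cr at the anode, E°cell = −0.15 − (−0.75) = +0.60 V (n = 6).
Rearranging E = E° − (0.0592/n)·log Q gives log Q = 6(+0.60 − (+0.594))/0.0592 = 0.608.
The balanced reaction is 3 Sn2+(aq) + 2 Cr(s) → 3 Sn(s) + 2 Cr3+(aq), so Q = [Cr3+(aq)]^2 / [Sn2+(aq)]^3.
Isolating [Cr3+(aq)] in Q = 10^{0.608} yields log [Cr3+(aq)] = 0.154, i.e. 1.4 M.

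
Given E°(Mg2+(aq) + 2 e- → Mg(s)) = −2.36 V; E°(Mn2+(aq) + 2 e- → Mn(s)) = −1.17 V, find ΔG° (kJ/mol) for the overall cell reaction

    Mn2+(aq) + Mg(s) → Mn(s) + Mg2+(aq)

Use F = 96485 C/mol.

In the reaction as written Mn2+(aq) is reduced, so the Mn²⁺/Mn couple is the cathode and Mg²⁺/Mg is the anode.
E°cell = −1.17 − (−2.36) = +1.19 V; balancing electrons gives n = 2.
ΔG° = −nFE°cell = −(2)(96485)(+1.19) J/mol = −230 kJ/mol.

−230 kJ/mol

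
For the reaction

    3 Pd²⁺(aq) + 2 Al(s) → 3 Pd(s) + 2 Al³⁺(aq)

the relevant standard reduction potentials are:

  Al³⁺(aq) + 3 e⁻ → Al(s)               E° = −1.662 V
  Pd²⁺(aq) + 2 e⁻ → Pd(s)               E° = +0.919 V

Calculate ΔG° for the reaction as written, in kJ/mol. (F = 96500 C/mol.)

In the reaction as written Pd²⁺(aq) is reduced, so the Pd²⁺/Pd couple is the cathode and Al³⁺/Al is the anode.
E°cell = +0.919 − (−1.662) = +2.581 V; balancing electrons gives n = 6.
ΔG° = −nFE°cell = −(6)(96500)(+2.581) J/mol = −1494 kJ/mol.

−1494 kJ/mol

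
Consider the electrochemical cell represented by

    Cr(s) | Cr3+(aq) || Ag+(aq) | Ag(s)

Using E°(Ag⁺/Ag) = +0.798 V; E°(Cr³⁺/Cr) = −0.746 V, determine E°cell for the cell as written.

+1.544 V

By convention the left-hand electrode in cell notation is the anode (oxidation) and the right-hand electrode is the cathode (reduction).
E°cell = E°(right) − E°(left) = +0.798 − (−0.746) = +1.544 V.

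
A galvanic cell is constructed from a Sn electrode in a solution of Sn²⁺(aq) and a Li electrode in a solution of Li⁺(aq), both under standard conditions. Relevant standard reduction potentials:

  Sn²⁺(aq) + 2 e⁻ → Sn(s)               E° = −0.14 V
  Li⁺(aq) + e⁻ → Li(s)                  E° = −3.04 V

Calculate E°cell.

Of the two couples in this cell, the one with the more positive reduction potential is reduced at the cathode: here that is Sn²⁺/Sn (−0.14 V); Li⁺/Li (−3.04 V) is the anode.
E°cell = E°(cathode) − E°(anode) = −0.14 − (−3.04) = +2.90 V.

+2.90 V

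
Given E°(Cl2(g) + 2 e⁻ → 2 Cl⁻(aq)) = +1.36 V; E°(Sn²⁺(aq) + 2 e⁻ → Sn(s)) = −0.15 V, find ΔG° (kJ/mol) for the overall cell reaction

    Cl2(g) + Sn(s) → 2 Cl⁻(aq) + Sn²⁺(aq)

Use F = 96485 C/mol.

In the reaction as written Cl2(g) is reduced, so the Cl₂/Cl⁻ couple is the cathode and Sn²⁺/Sn is the anode.
E°cell = +1.36 − (−0.15) = +1.51 V; balancing electrons gives n = 2.
ΔG° = −nFE°cell = −(2)(96485)(+1.51) J/mol = −291 kJ/mol.

−291 kJ/mol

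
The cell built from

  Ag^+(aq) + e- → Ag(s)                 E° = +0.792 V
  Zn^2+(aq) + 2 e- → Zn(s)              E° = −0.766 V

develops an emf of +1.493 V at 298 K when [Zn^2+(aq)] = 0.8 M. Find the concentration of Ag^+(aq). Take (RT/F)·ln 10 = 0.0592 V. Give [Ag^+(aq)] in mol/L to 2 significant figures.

0.071 M

The Ag⁺/Ag couple has the larger reduction potential, so it is the cathode: E°cell = +0.792 − (−0.766) = +1.558 V and n = 2.
From the Nernst equation, log Q = n(E° − E)/0.0592 = 2·(+1.558 − (+1.493))/0.0592 = 2.196.
Balancing electrons gives 2 Ag^+(aq) + Zn(s) → 2 Ag(s) + Zn^2+(aq); thus Q = [Zn^2+(aq)] / [Ag^+(aq)]^2.
Solving for the unknown gives log [Ag^+(aq)] = −1.146, so [Ag^+(aq)] ≈ 0.071 M.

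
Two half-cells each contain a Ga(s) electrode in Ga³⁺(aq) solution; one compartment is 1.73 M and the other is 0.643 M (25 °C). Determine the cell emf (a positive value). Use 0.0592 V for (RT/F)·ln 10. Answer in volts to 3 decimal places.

For a concentration cell E°cell = 0, since both electrodes use the same couple.
The compartment with the higher Ga³⁺(aq) concentration (1.73 M) acts as the cathode; ions are reduced there and produced at the dilute (0.643 M) anode.
With n = 3, Ecell = −(0.0592/3)·log([dilute]/[conc]) = −(0.0592/3)·log(0.643/1.73) = +0.008 V.

0.008 V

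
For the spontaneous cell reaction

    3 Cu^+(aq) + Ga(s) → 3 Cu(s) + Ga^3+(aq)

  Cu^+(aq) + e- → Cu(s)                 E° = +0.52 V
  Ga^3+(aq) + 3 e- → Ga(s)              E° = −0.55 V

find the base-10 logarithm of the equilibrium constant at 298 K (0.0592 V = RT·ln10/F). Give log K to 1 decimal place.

log K = 54.2

The Cu⁺/Cu couple is reduced (cathode); E°cell = +0.52 − (−0.55) = +1.07 V with n = 3.
At equilibrium E = 0, so log K = nE°cell / 0.0592 = (3)(+1.07) / 0.0592 = 54.2.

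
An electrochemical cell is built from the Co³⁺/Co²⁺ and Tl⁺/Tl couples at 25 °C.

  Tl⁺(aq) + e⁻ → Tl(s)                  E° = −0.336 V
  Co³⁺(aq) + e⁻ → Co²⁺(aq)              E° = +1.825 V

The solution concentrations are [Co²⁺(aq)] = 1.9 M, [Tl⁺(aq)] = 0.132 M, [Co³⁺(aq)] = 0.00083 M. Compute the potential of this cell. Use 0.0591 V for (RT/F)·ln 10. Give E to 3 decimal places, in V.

Since E°(Co³⁺/Co²⁺) > E°(Tl⁺/Tl), Co³⁺/Co²⁺ serves as the cathode.
E°cell = E°cat − E°an = +1.825 − (−0.336) = +2.161 V; n = 1.
For the overall reaction Co³⁺(aq) + Tl(s) → Co²⁺(aq) + Tl⁺(aq), Q = ([Co²⁺(aq)]·[Tl⁺(aq)]) / [Co³⁺(aq)] = 302, giving log Q = 2.480.
By the Nernst equation, E = +2.161 − (0.0591/1)·(2.480) = +2.014 V.

+2.014 V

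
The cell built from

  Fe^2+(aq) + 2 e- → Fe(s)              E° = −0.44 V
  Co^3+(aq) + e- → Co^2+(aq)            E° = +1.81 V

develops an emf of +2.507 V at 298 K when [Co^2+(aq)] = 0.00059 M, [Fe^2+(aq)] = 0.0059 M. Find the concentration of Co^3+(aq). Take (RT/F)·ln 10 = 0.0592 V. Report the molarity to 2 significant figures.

0.99 M

Co³⁺/Co²⁺ is the cathode (higher E°); E°cell = +1.81 − (−0.44) = +2.25 V with n = 2.
Since E = E° − (0.0592/n)·log Q, log Q = n(E° − E)/0.0592 = −8.682.
The balanced reaction is 2 Co^3+(aq) + Fe(s) → 2 Co^2+(aq) + Fe^2+(aq), so Q = ([Co^2+(aq)]^2·[Fe^2+(aq)]) / [Co^3+(aq)]^2.
Isolating [Co^3+(aq)] in Q = 10^{−8.682} yields log [Co^3+(aq)] = −0.003, i.e. 0.99 M.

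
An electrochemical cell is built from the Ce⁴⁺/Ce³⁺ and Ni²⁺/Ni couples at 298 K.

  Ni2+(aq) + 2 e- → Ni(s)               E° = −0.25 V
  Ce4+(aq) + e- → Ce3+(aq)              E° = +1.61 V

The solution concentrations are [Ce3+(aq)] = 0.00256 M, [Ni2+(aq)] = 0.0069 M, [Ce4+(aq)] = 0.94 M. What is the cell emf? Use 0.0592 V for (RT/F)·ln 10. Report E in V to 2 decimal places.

Ce⁴⁺/Ce³⁺ is reduced (cathode, E° = +1.61 V) and Ni²⁺/Ni is oxidized (anode).
E°cell = +1.61 − (−0.25) = +1.86 V, with n = 2 electrons transferred.
Balancing gives 2 Ce4+(aq) + Ni(s) → 2 Ce3+(aq) + Ni2+(aq); hence Q = ([Ce3+(aq)]^2·[Ni2+(aq)]) / [Ce4+(aq)]^2 = 5.12×10^−8 (log Q = −7.291).
Applying E = E° − (RT ln10/nF)·log Q gives +1.86 − (0.0592/2)(−7.291) = +2.08 V.

+2.08 V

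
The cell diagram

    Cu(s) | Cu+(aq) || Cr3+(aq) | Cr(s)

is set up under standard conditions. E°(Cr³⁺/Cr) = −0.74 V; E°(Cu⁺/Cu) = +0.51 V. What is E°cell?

−1.25 V

By convention the left-hand electrode in cell notation is the anode (oxidation) and the right-hand electrode is the cathode (reduction).
E°cell = E°(right) − E°(left) = −0.74 − (+0.51) = −1.25 V.
The negative sign shows that, as written, the cell would require an external voltage to drive the reaction.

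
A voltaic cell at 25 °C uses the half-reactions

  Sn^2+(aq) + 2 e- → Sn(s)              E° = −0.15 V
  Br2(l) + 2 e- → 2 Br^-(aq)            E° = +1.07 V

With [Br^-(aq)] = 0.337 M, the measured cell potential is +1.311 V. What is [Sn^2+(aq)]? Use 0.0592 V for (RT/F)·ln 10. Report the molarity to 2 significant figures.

0.0074 M

With Br₂/Br⁻ at the cathode and Sn²⁺/Sn at the anode, E°cell = +1.07 − (−0.15) = +1.22 V (n = 2).
From the Nernst equation, log Q = n(E° − E)/0.0592 = 2·(+1.22 − (+1.311))/0.0592 = −3.074.
The balanced reaction is Br2(l) + Sn(s) → 2 Br^-(aq) + Sn^2+(aq), so Q = [Br^-(aq)]^2·[Sn^2+(aq)].
Solving for the unknown gives log [Sn^2+(aq)] = −2.129, so [Sn^2+(aq)] ≈ 0.0074 M.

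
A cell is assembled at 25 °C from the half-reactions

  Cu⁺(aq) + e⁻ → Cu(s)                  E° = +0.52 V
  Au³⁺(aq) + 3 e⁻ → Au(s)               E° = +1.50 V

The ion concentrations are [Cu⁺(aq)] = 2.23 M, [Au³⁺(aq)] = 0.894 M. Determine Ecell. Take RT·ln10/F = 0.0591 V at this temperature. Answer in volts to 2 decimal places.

Since E°(Au³⁺/Au) > E°(Cu⁺/Cu), Au³⁺/Au serves as the cathode.
The standard potential is +1.50 − (+0.52) = +0.98 V and the balanced reaction transfers n = 3 electrons.
Balancing gives Au³⁺(aq) + 3 Cu(s) → Au(s) + 3 Cu⁺(aq); hence Q = [Cu⁺(aq)]^3 / [Au³⁺(aq)] = 12.4 (log Q = 1.094).
Applying E = E° − (RT ln10/nF)·log Q gives +0.98 − (0.0591/3)(1.094) = +0.96 V.

+0.96 V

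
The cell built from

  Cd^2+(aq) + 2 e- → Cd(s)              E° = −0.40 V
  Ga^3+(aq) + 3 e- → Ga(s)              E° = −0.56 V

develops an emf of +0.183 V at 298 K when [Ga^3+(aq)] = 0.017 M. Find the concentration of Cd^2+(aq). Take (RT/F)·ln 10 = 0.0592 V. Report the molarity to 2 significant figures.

The Cd²⁺/Cd couple has the larger reduction potential, so it is the cathode: E°cell = −0.40 − (−0.56) = +0.16 V and n = 6.
From the Nernst equation, log Q = n(E° − E)/0.0592 = 6·(+0.16 − (+0.183))/0.0592 = −2.331.
The balanced reaction is 3 Cd^2+(aq) + 2 Ga(s) → 3 Cd(s) + 2 Ga^3+(aq), so Q = [Ga^3+(aq)]^2 / [Cd^2+(aq)]^3.
Substituting the known concentrations and solving, log [Cd^2+(aq)] = −0.403 and [Cd^2+(aq)] = 0.40 M.

0.40 M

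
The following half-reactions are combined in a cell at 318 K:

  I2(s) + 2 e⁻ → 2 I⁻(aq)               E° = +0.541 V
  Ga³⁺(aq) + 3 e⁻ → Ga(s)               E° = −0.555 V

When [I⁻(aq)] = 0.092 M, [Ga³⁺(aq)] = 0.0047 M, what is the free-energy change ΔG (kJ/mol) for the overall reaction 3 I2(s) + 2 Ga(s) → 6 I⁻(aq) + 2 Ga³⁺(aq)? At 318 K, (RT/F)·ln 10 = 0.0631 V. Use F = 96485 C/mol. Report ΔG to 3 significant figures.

With I₂/I⁻ reduced at the cathode, E°cell = +0.541 − (−0.555) = +1.096 V and n = 6.
Here Q = [I⁻(aq)]^6·[Ga³⁺(aq)]^2 = 1.34×10^−11 (log Q = −10.873), giving E = +1.096 − (0.0631/6)·(−10.873) = +1.2103 V.
Finally ΔG = −nFE = −(6)(96485 C/mol)(+1.2103 V) = −701 kJ/mol.

−701 kJ/mol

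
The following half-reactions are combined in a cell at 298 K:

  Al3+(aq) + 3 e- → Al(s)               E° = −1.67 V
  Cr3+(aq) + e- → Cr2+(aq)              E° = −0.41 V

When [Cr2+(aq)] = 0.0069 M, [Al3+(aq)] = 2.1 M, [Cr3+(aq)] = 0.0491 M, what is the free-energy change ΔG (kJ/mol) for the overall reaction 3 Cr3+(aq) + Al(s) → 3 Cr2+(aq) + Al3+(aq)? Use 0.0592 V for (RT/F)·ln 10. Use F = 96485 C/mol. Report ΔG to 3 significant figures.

−377 kJ/mol

With Cr³⁺/Cr²⁺ reduced at the cathode, E°cell = −0.41 − (−1.67) = +1.26 V and n = 3.
Q = ([Cr2+(aq)]^3·[Al3+(aq)]) / [Cr3+(aq)]^3 = 0.00583, so log Q = −2.234 and E = +1.26 − (0.0592/3)(−2.234) = +1.3041 V.
Then ΔG = −nFE = −3 × 96485 × +1.3041 J/mol = −377 kJ/mol.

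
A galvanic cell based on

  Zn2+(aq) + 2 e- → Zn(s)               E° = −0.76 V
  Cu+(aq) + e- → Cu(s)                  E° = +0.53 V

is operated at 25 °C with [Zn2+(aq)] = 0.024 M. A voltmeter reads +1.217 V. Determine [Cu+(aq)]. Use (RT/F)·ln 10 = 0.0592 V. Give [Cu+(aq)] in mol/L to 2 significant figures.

0.0091 M

Cu⁺/Cu is the cathode (higher E°); E°cell = +0.53 − (−0.76) = +1.29 V with n = 2.
From the Nernst equation, log Q = n(E° − E)/0.0592 = 2·(+1.29 − (+1.217))/0.0592 = 2.466.
The balanced reaction is 2 Cu+(aq) + Zn(s) → 2 Cu(s) + Zn2+(aq), so Q = [Zn2+(aq)] / [Cu+(aq)]^2.
Substituting the known concentrations and solving, log [Cu+(aq)] = −2.043 and [Cu+(aq)] = 0.0091 M.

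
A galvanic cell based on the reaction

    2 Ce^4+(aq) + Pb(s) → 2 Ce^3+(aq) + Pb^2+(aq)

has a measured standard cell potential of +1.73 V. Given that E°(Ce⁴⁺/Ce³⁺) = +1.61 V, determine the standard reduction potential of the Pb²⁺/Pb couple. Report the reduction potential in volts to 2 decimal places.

−0.12 V

In the reaction as written the Ce⁴⁺/Ce³⁺ couple is reduced (cathode) and Pb²⁺/Pb is oxidized (anode), so E°cell = E°(Ce⁴⁺/Ce³⁺) − E°(Pb²⁺/Pb).
E°(Pb²⁺/Pb) = E°(cathode) − E°cell = +1.61 − (+1.73) = −0.12 V.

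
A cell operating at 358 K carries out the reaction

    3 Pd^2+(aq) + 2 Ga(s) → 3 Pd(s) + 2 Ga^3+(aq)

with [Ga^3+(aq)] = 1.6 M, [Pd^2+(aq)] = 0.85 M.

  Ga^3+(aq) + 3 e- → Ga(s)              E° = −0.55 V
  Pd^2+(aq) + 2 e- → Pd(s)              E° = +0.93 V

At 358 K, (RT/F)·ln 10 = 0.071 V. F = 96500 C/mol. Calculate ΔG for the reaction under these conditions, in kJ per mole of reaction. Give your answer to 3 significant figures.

E°cell = +0.93 − (−0.55) = +1.48 V; the balanced reaction transfers n = 6 electrons.
Here Q = [Ga^3+(aq)]^2 / [Pd^2+(aq)]^3 = 4.17 (log Q = 0.620), giving E = +1.48 − (0.071/6)·(0.620) = +1.4727 V.
Finally ΔG = −nFE = −(6)(96500 C/mol)(+1.4727 V) = −853 kJ/mol.

−853 kJ/mol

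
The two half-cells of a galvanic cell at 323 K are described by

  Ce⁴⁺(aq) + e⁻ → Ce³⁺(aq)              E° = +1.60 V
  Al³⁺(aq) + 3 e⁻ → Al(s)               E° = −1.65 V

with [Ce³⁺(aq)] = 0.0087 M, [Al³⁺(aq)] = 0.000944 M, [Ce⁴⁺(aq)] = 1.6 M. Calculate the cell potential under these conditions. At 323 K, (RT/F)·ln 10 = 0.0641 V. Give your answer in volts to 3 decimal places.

+3.460 V

The Ce⁴⁺/Ce³⁺ couple has the more positive E°, so it is the cathode; Al³⁺/Al is the anode.
The standard potential is +1.60 − (−1.65) = +3.25 V and the balanced reaction transfers n = 3 electrons.
For the overall reaction 3 Ce⁴⁺(aq) + Al(s) → 3 Ce³⁺(aq) + Al³⁺(aq), Q = ([Ce³⁺(aq)]^3·[Al³⁺(aq)]) / [Ce⁴⁺(aq)]^3 = 1.52×10^−10, giving log Q = −9.819.
Applying E = E° − (RT ln10/nF)·log Q gives +3.25 − (0.0641/3)(−9.819) = +3.460 V.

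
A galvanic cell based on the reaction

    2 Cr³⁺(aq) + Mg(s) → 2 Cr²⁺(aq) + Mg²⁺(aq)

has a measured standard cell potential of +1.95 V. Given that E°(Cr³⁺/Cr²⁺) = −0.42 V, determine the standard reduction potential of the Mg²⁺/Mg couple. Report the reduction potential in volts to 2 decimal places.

In the reaction as written the Cr³⁺/Cr²⁺ couple is reduced (cathode) and Mg²⁺/Mg is oxidized (anode), so E°cell = E°(Cr³⁺/Cr²⁺) − E°(Mg²⁺/Mg).
E°(Mg²⁺/Mg) = E°(cathode) − E°cell = −0.42 − (+1.95) = −2.37 V.

−2.37 V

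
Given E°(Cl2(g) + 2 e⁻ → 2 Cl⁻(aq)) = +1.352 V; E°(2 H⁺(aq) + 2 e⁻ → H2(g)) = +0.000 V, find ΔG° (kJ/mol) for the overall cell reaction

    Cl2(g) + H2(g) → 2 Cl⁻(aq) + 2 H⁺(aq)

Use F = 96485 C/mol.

−261 kJ/mol

In the reaction as written Cl2(g) is reduced, so the Cl₂/Cl⁻ couple is the cathode and 2H⁺/H₂ is the anode.
E°cell = +1.352 − (+0.000) = +1.352 V; balancing electrons gives n = 2.
ΔG° = −nFE°cell = −(2)(96485)(+1.352) J/mol = −261 kJ/mol.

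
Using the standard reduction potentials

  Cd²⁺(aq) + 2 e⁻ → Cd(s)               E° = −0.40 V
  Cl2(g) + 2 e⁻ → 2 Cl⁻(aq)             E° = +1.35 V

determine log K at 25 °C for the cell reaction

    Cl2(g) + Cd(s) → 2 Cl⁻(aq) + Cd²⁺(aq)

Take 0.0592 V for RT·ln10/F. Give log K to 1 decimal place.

log K = 59.1

The Cl₂/Cl⁻ couple is reduced (cathode); E°cell = +1.35 − (−0.40) = +1.75 V with n = 2.
At equilibrium E = 0, so log K = nE°cell / 0.0592 = (2)(+1.75) / 0.0592 = 59.1.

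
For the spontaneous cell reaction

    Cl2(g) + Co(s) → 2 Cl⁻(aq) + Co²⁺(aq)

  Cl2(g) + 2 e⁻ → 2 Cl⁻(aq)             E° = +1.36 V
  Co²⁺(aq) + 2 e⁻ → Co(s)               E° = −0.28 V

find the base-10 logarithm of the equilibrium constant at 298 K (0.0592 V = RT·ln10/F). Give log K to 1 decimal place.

log K = 55.4

The Cl₂/Cl⁻ couple is reduced (cathode); E°cell = +1.36 − (−0.28) = +1.64 V with n = 2.
At equilibrium E = 0, so log K = nE°cell / 0.0592 = (2)(+1.64) / 0.0592 = 55.4.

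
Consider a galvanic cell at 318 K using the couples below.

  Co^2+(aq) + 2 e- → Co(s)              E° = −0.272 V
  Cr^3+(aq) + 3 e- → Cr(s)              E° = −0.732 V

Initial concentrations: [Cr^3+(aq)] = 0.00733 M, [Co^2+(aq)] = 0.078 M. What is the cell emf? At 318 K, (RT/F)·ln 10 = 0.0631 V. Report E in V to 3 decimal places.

Since E°(Co²⁺/Co) > E°(Cr³⁺/Cr), Co²⁺/Co serves as the cathode.
E°cell = E°cat − E°an = −0.272 − (−0.732) = +0.460 V; n = 6.
The balanced reaction is 3 Co^2+(aq) + 2 Cr(s) → 3 Co(s) + 2 Cr^3+(aq), so Q = [Cr^3+(aq)]^2 / [Co^2+(aq)]^3 = 0.113 and log Q = −0.946.
Applying E = E° − (RT ln10/nF)·log Q gives +0.460 − (0.0631/6)(−0.946) = +0.470 V.

+0.470 V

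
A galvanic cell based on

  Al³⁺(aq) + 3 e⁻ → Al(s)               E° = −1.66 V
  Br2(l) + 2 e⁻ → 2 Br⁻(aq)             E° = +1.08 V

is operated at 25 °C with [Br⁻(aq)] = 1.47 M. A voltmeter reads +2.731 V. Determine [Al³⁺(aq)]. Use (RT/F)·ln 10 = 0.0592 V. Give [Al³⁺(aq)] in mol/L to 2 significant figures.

0.90 M

Br₂/Br⁻ is the cathode (higher E°); E°cell = +1.08 − (−1.66) = +2.74 V with n = 6.
Since E = E° − (0.0592/n)·log Q, log Q = n(E° − E)/0.0592 = 0.912.
The balanced reaction is 3 Br2(l) + 2 Al(s) → 6 Br⁻(aq) + 2 Al³⁺(aq), so Q = [Br⁻(aq)]^6·[Al³⁺(aq)]^2.
Substituting the known concentrations and solving, log [Al³⁺(aq)] = −0.046 and [Al³⁺(aq)] = 0.90 M.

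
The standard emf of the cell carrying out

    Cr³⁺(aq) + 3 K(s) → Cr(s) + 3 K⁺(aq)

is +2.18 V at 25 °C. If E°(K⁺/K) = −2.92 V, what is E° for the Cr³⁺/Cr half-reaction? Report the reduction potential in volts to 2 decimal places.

−0.74 V

In the reaction as written the Cr³⁺/Cr couple is reduced (cathode) and K⁺/K is oxidized (anode), so E°cell = E°(Cr³⁺/Cr) − E°(K⁺/K).
E°(Cr³⁺/Cr) = E°cell + E°(anode) = +2.18 + (−2.92) = −0.74 V.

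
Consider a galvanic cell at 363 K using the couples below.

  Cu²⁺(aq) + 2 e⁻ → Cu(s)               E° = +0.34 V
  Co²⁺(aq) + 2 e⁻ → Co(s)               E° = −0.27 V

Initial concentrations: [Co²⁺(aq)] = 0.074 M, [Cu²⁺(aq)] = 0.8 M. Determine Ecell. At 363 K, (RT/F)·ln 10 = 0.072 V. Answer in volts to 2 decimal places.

The Cu²⁺/Cu couple has the more positive E°, so it is the cathode; Co²⁺/Co is the anode.
E°cell = E°cat − E°an = +0.34 − (−0.27) = +0.61 V; n = 2.
The balanced reaction is Cu²⁺(aq) + Co(s) → Cu(s) + Co²⁺(aq), so Q = [Co²⁺(aq)] / [Cu²⁺(aq)] = 0.0925 and log Q = −1.034.
Applying E = E° − (RT ln10/nF)·log Q gives +0.61 − (0.072/2)(−1.034) = +0.65 V.

+0.65 V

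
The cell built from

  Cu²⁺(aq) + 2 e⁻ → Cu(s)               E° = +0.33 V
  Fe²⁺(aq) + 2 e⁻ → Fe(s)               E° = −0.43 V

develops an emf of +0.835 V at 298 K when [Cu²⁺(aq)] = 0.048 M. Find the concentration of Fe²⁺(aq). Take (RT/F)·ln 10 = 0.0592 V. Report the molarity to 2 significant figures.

0.00014 M

The Cu²⁺/Cu couple has the larger reduction potential, so it is the cathode: E°cell = +0.33 − (−0.43) = +0.76 V and n = 2.
Since E = E° − (0.0592/n)·log Q, log Q = n(E° − E)/0.0592 = −2.534.
For Cu²⁺(aq) + Fe(s) → Cu(s) + Fe²⁺(aq), the reaction quotient is Q = [Fe²⁺(aq)] / [Cu²⁺(aq)].
Solving for the unknown gives log [Fe²⁺(aq)] = −3.853, so [Fe²⁺(aq)] ≈ 0.00014 M.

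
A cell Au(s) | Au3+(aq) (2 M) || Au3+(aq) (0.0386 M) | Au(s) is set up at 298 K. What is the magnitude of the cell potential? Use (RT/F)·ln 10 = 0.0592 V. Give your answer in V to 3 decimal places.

0.034 V

For a concentration cell E°cell = 0, since both electrodes use the same couple.
The compartment with the higher Au3+(aq) concentration (2 M) acts as the cathode; ions are reduced there and produced at the dilute (0.0386 M) anode.
With n = 3, Ecell = −(0.0592/3)·log([dilute]/[conc]) = −(0.0592/3)·log(0.0386/2) = +0.034 V.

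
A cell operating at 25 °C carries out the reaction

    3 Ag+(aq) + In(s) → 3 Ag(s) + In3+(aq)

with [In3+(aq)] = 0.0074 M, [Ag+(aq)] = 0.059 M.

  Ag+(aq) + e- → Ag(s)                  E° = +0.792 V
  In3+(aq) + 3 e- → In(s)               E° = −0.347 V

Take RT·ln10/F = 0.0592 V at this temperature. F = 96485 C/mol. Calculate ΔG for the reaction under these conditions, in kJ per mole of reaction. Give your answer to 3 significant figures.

With Ag⁺/Ag reduced at the cathode, E°cell = +0.792 − (−0.347) = +1.139 V and n = 3.
The reaction quotient is [In3+(aq)] / [Ag+(aq)]^3 = 36; by Nernst, E = +1.139 − (0.0592/3)(1.557) = +1.1083 V.
Then ΔG = −nFE = −3 × 96485 × +1.1083 J/mol = −321 kJ/mol.

−321 kJ/mol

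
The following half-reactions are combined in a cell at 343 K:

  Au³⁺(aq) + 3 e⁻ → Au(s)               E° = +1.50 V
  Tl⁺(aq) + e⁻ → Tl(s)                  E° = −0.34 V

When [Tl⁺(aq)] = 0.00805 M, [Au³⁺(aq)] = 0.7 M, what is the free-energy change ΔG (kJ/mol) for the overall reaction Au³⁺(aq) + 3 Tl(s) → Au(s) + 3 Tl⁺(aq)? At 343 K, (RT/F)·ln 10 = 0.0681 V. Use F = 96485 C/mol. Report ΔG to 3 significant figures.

With Au³⁺/Au reduced at the cathode, E°cell = +1.50 − (−0.34) = +1.84 V and n = 3.
Here Q = [Tl⁺(aq)]^3 / [Au³⁺(aq)] = 7.45×10^−7 (log Q = −6.128), giving E = +1.84 − (0.0681/3)·(−6.128) = +1.9791 V.
ΔG = −nFE = −(3)(96485)(+1.9791) J/mol = −573 kJ/mol.

−573 kJ/mol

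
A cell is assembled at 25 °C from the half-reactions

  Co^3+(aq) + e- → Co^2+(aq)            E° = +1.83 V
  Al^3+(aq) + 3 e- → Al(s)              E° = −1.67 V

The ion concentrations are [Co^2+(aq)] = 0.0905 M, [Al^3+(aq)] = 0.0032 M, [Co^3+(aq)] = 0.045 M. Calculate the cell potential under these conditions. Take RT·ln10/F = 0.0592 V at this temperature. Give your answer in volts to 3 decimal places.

Co³⁺/Co²⁺ is reduced (cathode, E° = +1.83 V) and Al³⁺/Al is oxidized (anode).
E°cell = E°cat − E°an = +1.83 − (−1.67) = +3.50 V; n = 3.
For the overall reaction 3 Co^3+(aq) + Al(s) → 3 Co^2+(aq) + Al^3+(aq), Q = ([Co^2+(aq)]^3·[Al^3+(aq)]) / [Co^3+(aq)]^3 = 0.026, giving log Q = −1.585.
By the Nernst equation, E = +3.50 − (0.0592/3)·(−1.585) = +3.531 V.

+3.531 V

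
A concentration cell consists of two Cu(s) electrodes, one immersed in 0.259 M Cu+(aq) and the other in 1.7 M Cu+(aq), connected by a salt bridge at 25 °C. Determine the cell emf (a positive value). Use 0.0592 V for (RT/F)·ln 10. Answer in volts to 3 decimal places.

For a concentration cell E°cell = 0, since both electrodes use the same couple.
The compartment with the higher Cu+(aq) concentration (1.7 M) acts as the cathode; ions are reduced there and produced at the dilute (0.259 M) anode.
With n = 1, Ecell = −(0.0592/1)·log([dilute]/[conc]) = −(0.0592/1)·log(0.259/1.7) = +0.048 V.

0.048 V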